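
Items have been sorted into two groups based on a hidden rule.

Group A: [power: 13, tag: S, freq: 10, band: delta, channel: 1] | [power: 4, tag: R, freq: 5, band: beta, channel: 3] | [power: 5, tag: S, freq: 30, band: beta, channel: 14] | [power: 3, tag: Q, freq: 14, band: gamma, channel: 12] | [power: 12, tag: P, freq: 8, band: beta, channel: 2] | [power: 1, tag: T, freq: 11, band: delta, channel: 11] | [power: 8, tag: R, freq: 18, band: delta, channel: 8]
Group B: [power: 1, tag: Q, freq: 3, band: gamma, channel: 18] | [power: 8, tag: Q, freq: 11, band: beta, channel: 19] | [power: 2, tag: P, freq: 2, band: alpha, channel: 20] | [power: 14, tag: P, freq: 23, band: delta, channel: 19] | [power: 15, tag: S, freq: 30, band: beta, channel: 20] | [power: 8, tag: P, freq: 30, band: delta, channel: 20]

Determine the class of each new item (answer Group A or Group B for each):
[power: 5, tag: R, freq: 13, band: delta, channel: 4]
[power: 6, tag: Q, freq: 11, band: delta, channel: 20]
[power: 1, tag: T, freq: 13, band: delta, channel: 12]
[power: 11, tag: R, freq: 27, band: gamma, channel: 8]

Group A, Group B, Group A, Group A

'Group A' ⟺ channel ≤ 14.
[power: 5, tag: R, freq: 13, band: delta, channel: 4]: channel = 4 — passes, so Group A.
[power: 6, tag: Q, freq: 11, band: delta, channel: 20]: channel = 20 — does not pass, so Group B.
[power: 1, tag: T, freq: 13, band: delta, channel: 12]: channel = 12 — passes, so Group A.
[power: 11, tag: R, freq: 27, band: gamma, channel: 8]: channel = 8 — passes, so Group A.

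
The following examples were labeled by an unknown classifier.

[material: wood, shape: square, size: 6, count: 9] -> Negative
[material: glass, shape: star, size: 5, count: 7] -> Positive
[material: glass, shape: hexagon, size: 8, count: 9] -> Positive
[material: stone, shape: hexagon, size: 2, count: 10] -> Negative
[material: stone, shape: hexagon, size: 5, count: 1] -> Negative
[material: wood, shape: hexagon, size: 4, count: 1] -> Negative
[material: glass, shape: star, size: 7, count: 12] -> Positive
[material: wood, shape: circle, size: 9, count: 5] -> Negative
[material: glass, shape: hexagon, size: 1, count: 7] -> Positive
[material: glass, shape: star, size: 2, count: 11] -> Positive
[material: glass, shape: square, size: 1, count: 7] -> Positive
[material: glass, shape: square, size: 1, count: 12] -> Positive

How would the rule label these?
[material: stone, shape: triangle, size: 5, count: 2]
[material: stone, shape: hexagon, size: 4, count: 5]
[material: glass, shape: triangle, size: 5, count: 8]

Negative, Negative, Positive

'Positive' ⟺ material is glass.
[material: stone, shape: triangle, size: 5, count: 2]: material is stone, does not fit → Negative. [material: stone, shape: hexagon, size: 4, count: 5]: material is stone, does not fit → Negative. [material: glass, shape: triangle, size: 5, count: 8]: material is glass, meets the rule → Positive.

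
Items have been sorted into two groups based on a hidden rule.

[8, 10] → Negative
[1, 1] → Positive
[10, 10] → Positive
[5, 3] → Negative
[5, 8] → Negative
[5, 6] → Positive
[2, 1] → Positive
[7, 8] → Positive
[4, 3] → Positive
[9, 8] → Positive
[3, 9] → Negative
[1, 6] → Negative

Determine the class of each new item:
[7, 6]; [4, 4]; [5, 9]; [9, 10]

Positive, Positive, Negative, Positive

The pattern is that an item is 'Positive' exactly when: |first − second| ≤ 1.
[7, 6] → |7−6| = 1 → Positive. [4, 4] → |4−4| = 0 → Positive. [5, 9] → |5−9| = 4 → Negative. [9, 10] → |9−10| = 1 → Positive.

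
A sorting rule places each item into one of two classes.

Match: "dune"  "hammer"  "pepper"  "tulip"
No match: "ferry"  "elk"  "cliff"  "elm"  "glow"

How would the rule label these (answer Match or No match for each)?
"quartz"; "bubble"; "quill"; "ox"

Match, Match, Match, No match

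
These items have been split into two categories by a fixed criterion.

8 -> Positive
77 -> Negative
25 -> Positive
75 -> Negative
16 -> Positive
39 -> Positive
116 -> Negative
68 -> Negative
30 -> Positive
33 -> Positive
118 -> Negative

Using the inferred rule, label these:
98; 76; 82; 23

'Positive' ⟺ at most 39.
Negative: 98, since 98 > 39. Negative: 76, since 76 > 39. Negative: 82, since 82 > 39. Positive: 23, since 23 ≤ 39.

Negative, Negative, Negative, Positive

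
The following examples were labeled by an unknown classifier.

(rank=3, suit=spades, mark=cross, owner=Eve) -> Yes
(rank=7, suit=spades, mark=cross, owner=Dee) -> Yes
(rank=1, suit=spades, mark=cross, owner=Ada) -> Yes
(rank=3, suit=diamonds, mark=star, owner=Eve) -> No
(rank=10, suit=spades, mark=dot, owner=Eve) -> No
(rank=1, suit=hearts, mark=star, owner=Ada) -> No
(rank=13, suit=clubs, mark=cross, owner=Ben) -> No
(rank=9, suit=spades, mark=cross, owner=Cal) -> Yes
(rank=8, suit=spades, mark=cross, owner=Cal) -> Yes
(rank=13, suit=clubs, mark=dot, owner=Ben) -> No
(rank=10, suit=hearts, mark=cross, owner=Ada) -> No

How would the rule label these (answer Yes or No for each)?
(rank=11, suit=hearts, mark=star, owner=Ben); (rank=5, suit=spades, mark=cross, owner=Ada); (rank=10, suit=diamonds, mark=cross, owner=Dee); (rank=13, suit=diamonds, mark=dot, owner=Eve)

No, Yes, No, No

The rule appears to be: mark is cross AND suit is spades.
(rank=11, suit=hearts, mark=star, owner=Ben): No (mark is star, suit is hearts).
(rank=5, suit=spades, mark=cross, owner=Ada): Yes (mark is cross, suit is spades).
(rank=10, suit=diamonds, mark=cross, owner=Dee): No (mark is cross, suit is diamonds).
(rank=13, suit=diamonds, mark=dot, owner=Eve): No (mark is dot, suit is diamonds).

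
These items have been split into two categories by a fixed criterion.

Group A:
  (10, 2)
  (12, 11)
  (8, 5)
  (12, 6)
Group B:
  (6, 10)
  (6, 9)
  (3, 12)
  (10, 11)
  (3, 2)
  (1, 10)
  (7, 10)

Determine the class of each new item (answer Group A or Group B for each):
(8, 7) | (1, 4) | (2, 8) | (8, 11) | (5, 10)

Group A, Group B, Group B, Group B, Group B

Rule: first > second AND first is even. This holds for each 'Group A' example and fails for each 'Group B' one.
Group A: (8, 7), since 8 > 7, first 8.
Group B: (1, 4), since 1 < 4, first 1.
Group B: (2, 8), since 2 < 8, first 2.
Group B: (8, 11), since 8 < 11, first 8.
Group B: (5, 10), since 5 < 10, first 5.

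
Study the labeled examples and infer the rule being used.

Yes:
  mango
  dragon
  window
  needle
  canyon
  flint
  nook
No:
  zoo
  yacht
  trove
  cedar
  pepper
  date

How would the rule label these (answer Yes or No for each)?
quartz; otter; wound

'Yes' ⟺ contains 'n'.

No, No, Yes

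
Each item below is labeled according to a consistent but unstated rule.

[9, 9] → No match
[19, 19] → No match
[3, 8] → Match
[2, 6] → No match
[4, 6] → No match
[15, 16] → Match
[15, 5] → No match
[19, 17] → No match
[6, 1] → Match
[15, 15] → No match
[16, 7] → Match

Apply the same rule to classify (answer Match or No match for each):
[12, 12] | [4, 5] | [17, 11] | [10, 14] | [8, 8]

No match, Match, No match, No match, No match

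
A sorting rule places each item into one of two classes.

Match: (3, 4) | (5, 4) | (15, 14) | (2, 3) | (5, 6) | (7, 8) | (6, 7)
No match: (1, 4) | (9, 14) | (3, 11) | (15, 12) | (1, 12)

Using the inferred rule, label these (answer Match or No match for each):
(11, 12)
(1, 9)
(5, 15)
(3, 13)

Match, No match, No match, No match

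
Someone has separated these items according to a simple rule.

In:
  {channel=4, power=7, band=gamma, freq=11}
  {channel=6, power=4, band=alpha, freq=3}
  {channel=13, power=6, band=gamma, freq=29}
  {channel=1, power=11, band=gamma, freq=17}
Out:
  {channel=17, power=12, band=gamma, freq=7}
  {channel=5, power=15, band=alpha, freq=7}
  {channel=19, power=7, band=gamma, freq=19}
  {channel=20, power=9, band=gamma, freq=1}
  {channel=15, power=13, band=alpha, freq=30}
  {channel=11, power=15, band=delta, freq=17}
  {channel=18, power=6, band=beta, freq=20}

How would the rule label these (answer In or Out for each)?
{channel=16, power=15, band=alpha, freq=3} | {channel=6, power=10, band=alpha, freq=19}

Every 'In' example satisfies: power ≤ 11 AND channel ≤ 13. None of the 'Out' examples do.
{channel=16, power=15, band=alpha, freq=3}: Out (power = 15, channel = 16). {channel=6, power=10, band=alpha, freq=19}: In (power = 10, channel = 6).

Out, In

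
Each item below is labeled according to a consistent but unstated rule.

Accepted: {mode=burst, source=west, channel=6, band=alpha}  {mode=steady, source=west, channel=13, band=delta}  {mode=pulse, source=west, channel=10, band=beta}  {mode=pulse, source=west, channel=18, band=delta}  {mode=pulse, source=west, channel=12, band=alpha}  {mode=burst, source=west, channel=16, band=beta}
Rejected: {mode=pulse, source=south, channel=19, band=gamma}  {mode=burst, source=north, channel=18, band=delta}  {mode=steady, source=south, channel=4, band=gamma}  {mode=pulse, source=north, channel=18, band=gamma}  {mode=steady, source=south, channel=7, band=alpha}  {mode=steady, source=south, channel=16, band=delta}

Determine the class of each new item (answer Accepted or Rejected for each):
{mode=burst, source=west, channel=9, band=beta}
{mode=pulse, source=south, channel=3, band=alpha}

The distinguishing property — source is west — holds for all the 'Accepted' cases and none of the 'Rejected' cases.
{mode=burst, source=west, channel=9, band=beta}: Accepted (source is west). {mode=pulse, source=south, channel=3, band=alpha}: Rejected (source is south).

Accepted, Rejected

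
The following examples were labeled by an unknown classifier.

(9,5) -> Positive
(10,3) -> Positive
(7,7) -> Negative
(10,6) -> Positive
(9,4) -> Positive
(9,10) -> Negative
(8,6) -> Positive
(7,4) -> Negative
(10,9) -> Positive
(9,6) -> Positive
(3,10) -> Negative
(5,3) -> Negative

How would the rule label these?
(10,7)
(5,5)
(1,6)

The distinguishing property — first > second AND sum ≥ 13 — holds for all the 'Positive' cases and none of the 'Negative' cases.

Positive, Negative, Negative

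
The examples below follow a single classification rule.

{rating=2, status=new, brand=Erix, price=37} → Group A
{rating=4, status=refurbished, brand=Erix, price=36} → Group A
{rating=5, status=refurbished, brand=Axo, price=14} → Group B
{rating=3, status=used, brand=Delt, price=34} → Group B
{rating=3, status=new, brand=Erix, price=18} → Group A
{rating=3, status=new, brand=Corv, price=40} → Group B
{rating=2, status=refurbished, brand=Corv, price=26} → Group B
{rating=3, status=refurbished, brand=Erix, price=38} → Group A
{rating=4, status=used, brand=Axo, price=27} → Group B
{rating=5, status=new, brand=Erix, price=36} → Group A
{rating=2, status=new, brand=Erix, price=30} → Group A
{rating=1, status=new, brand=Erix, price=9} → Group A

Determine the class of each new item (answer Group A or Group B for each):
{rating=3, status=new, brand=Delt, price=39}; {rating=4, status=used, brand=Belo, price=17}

The pattern is that an item is 'Group A' exactly when: brand is Erix.
{rating=3, status=new, brand=Delt, price=39}: Group B (brand is Delt).
{rating=4, status=used, brand=Belo, price=17}: Group B (brand is Belo).

Group B, Group B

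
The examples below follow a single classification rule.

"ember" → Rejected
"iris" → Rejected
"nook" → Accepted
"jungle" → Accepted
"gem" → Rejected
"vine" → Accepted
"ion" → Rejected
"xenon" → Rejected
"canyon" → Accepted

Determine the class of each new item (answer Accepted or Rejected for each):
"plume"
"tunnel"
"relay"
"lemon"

Rejected, Accepted, Rejected, Rejected

All 'Accepted' examples share one property — even length AND contains 'n' — and every 'Rejected' example lacks it.
"plume": Rejected (length 5, no 'n'). "tunnel": Accepted (length 6, has 'n'). "relay": Rejected (length 5, no 'n'). "lemon": Rejected (length 5, has 'n').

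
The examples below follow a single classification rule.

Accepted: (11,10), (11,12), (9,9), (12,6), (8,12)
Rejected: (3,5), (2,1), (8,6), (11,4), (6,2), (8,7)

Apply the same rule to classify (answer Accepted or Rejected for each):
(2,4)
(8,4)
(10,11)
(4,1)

Rejected, Rejected, Accepted, Rejected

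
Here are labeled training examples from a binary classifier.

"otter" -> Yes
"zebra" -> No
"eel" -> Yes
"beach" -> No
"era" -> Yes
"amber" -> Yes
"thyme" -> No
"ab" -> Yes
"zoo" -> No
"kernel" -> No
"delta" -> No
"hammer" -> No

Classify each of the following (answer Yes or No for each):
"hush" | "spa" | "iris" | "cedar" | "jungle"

The rule appears to be: starts with a vowel.

No, No, Yes, No, No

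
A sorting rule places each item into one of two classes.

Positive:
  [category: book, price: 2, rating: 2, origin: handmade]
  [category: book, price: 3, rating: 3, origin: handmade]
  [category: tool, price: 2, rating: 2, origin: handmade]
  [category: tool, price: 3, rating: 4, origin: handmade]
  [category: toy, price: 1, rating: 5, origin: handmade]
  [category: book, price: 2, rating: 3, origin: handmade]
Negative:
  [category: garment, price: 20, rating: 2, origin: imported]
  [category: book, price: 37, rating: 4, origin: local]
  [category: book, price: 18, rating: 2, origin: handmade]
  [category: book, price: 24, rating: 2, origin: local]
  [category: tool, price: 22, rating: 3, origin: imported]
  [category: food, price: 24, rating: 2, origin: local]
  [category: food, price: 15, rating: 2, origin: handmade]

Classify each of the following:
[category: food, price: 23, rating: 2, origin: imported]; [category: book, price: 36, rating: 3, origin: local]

Negative, Negative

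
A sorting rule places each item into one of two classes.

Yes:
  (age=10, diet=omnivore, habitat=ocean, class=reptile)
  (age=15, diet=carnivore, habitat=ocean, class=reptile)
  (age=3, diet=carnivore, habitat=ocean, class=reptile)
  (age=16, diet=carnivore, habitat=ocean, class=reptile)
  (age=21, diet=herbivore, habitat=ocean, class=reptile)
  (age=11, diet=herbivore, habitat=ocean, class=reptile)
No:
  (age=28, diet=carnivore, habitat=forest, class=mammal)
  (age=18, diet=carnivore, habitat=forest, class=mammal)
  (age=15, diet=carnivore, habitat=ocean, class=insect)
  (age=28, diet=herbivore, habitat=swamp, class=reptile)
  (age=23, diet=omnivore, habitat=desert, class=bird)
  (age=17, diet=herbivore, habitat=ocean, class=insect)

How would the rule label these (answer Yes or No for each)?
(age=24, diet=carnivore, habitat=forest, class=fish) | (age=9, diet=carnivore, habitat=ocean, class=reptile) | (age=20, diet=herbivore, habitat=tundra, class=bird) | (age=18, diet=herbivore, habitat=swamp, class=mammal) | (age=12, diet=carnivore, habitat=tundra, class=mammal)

'Yes' ⟺ habitat is ocean AND class is reptile.
(age=24, diet=carnivore, habitat=forest, class=fish): habitat is forest, class is fish — lacks this property, so No. (age=9, diet=carnivore, habitat=ocean, class=reptile): habitat is ocean, class is reptile — has this property, so Yes. (age=20, diet=herbivore, habitat=tundra, class=bird): habitat is tundra, class is bird — lacks this property, so No. (age=18, diet=herbivore, habitat=swamp, class=mammal): habitat is swamp, class is mammal — lacks this property, so No. (age=12, diet=carnivore, habitat=tundra, class=mammal): habitat is tundra, class is mammal — lacks this property, so No.

No, Yes, No, No, No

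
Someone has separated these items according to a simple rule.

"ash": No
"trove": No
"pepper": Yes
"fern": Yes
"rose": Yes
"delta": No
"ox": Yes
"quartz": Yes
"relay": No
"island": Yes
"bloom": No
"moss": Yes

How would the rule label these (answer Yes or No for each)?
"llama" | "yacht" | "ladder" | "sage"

No, No, Yes, Yes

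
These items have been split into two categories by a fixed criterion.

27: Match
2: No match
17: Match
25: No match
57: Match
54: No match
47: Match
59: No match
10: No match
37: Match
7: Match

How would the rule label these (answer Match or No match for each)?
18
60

No match, No match

Every 'Match' example satisfies: ends in digit 7. None of the 'No match' examples do.
No match: 18, since last digit 8. No match: 60, since last digit 0.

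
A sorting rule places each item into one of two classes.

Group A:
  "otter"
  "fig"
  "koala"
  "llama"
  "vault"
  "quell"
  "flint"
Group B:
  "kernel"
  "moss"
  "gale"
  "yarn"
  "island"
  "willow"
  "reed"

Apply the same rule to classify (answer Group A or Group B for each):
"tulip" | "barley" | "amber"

'Group A' ⟺ odd length.
Group A: "tulip", since length 5. Group B: "barley", since length 6. Group A: "amber", since length 5.

Group A, Group B, Group A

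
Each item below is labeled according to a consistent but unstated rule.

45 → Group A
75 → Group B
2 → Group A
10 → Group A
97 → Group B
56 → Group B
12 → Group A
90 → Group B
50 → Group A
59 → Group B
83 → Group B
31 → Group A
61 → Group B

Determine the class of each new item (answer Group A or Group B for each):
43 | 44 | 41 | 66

The simplest hypothesis consistent with all the labels is: at most 50.
43 → 43 ≤ 50 → Group A.
44 → 44 ≤ 50 → Group A.
41 → 41 ≤ 50 → Group A.
66 → 66 > 50 → Group B.

Group A, Group A, Group A, Group B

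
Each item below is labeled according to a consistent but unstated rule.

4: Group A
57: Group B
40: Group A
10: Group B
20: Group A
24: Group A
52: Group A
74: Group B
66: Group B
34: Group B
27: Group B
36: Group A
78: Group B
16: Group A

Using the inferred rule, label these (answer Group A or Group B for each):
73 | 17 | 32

One predicate separates the groups cleanly: multiple of 4.
73: 73 = 4·18 + 1 — does not fit, so Group B. 17: 17 = 4·4 + 1 — does not fit, so Group B. 32: 32 = 4·8 — meets the rule, so Group A.

Group B, Group B, Group A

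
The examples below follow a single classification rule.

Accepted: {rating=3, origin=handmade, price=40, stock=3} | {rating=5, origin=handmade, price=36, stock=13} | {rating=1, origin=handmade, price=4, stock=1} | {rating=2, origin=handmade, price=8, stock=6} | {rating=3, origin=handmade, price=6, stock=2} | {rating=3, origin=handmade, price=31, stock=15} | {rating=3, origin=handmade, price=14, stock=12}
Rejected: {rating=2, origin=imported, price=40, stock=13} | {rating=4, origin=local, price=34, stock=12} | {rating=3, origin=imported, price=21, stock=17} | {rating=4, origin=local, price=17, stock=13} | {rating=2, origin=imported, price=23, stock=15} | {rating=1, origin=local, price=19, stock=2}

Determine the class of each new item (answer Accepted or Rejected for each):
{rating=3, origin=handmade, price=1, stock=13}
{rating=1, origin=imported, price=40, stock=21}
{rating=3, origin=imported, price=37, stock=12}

A rule that fits every label: origin is handmade — true of each 'Accepted' example, false of each 'Rejected' one.
{rating=3, origin=handmade, price=1, stock=13} — origin is handmade, hence Accepted.
{rating=1, origin=imported, price=40, stock=21} — origin is imported, hence Rejected.
{rating=3, origin=imported, price=37, stock=12} — origin is imported, hence Rejected.

Accepted, Rejected, Rejected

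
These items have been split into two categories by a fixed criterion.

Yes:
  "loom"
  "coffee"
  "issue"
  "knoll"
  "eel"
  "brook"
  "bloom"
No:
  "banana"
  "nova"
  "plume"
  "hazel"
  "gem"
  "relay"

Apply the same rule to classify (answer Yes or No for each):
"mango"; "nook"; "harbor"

No, Yes, No

The pattern is that an item is 'Yes' exactly when: has a double letter.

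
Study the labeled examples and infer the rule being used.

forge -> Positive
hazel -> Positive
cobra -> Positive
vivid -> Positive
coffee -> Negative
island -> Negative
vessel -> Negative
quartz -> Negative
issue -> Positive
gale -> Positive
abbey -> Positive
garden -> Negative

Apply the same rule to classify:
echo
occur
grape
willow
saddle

The classifier is using: length ≤ 5.
echo: length 4, has this property → Positive. occur: length 5, has this property → Positive. grape: length 5, has this property → Positive. willow: length 6, lacks this property → Negative. saddle: length 6, lacks this property → Negative.

Positive, Positive, Positive, Negative, Negative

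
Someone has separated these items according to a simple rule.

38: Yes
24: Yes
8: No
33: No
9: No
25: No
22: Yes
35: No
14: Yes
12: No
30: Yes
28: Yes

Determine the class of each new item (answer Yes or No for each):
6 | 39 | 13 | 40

No, No, No, Yes

The distinguishing property — even AND at least 14 — holds for all the 'Yes' cases and none of the 'No' cases.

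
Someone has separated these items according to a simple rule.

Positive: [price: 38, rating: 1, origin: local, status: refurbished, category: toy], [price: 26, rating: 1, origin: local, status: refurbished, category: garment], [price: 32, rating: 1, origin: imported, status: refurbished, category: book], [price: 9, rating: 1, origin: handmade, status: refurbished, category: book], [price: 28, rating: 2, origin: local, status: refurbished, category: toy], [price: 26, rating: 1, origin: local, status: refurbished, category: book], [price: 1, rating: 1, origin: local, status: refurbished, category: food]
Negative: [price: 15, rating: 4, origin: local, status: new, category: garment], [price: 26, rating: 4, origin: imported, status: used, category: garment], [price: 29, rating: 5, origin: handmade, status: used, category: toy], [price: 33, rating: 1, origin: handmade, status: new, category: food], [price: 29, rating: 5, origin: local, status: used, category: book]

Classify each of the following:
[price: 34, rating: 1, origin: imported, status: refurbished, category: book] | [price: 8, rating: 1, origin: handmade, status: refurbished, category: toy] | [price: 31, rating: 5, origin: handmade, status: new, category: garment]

Looking at the examples, the only property every 'Positive' case has and every 'Negative' case lacks is: status is refurbished.
Positive: [price: 34, rating: 1, origin: imported, status: refurbished, category: book], since status is refurbished.
Positive: [price: 8, rating: 1, origin: handmade, status: refurbished, category: toy], since status is refurbished.
Negative: [price: 31, rating: 5, origin: handmade, status: new, category: garment], since status is new.

Positive, Positive, Negative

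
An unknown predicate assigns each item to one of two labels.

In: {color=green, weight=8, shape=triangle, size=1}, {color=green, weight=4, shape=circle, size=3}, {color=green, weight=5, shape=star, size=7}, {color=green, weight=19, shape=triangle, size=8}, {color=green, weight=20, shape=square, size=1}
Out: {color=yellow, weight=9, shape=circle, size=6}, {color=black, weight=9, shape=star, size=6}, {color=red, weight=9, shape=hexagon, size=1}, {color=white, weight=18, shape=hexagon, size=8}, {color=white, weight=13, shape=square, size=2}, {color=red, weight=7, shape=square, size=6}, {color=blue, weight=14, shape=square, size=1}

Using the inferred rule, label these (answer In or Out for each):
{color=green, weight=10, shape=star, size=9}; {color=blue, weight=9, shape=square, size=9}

In, Out

The pattern is that an item is 'In' exactly when: color is green.
{color=green, weight=10, shape=star, size=9}: color is green, meets the rule → In. {color=blue, weight=9, shape=square, size=9}: color is blue, fails the rule → Out.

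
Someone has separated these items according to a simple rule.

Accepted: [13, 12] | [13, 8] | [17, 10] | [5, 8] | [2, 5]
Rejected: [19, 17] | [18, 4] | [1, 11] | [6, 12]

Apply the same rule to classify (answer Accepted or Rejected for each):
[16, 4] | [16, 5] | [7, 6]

Looking at the examples, the only property every 'Accepted' case has and every 'Rejected' case lacks is: sum is odd.
[16, 4]: 16+4 = 20 — doesn't match, so Rejected. [16, 5]: 16+5 = 21 — fits, so Accepted. [7, 6]: 7+6 = 13 — fits, so Accepted.

Rejected, Accepted, Accepted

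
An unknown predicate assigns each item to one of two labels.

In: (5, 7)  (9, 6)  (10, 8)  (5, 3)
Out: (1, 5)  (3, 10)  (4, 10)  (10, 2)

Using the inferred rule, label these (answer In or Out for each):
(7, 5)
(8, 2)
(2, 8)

The pattern is that an item is 'In' exactly when: |first − second| ≤ 3.
(7, 5): In (|7−5| = 2). (8, 2): Out (|8−2| = 6). (2, 8): Out (|2−8| = 6).

In, Out, Out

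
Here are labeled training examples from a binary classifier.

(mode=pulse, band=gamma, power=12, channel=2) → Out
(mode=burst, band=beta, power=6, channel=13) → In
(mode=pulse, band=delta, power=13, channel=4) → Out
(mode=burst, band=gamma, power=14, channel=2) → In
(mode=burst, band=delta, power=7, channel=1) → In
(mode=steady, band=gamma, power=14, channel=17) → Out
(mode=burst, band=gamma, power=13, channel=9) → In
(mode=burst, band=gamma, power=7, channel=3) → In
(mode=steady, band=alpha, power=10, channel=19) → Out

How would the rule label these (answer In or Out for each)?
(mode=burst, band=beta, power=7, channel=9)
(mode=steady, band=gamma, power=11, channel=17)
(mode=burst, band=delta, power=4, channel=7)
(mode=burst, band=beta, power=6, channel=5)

In, Out, In, In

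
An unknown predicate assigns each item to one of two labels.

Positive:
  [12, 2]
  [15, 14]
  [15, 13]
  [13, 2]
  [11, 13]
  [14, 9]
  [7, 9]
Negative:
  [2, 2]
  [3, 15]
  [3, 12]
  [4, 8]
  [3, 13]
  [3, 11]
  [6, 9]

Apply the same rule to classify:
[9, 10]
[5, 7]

Positive, Negative

All 'Positive' examples share one property — first ≥ 7 — and every 'Negative' example lacks it.
[9, 10] → first 9 → Positive. [5, 7] → first 5 → Negative.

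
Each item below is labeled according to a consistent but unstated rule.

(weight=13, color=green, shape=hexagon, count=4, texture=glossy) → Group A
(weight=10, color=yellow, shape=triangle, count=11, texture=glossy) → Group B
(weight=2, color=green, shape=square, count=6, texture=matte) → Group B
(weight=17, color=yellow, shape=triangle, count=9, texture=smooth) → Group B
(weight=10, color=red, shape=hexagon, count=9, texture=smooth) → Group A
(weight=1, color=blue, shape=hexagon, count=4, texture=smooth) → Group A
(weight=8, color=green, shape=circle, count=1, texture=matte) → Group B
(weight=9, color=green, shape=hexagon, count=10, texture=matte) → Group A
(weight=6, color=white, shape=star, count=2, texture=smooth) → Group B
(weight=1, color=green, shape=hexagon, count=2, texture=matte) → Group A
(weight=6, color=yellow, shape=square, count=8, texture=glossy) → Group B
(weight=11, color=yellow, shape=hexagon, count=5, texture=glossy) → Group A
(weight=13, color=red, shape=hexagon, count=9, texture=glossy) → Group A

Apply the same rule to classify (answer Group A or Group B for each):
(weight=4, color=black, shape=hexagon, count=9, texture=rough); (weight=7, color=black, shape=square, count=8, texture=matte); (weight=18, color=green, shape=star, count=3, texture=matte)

Group A, Group B, Group B

The common property of the 'Group A' items is: shape is hexagon. No 'Group B' item has it.
(weight=4, color=black, shape=hexagon, count=9, texture=rough): shape is hexagon, meets the rule → Group A.
(weight=7, color=black, shape=square, count=8, texture=matte): shape is square, fails the rule → Group B.
(weight=18, color=green, shape=star, count=3, texture=matte): shape is star, fails the rule → Group B.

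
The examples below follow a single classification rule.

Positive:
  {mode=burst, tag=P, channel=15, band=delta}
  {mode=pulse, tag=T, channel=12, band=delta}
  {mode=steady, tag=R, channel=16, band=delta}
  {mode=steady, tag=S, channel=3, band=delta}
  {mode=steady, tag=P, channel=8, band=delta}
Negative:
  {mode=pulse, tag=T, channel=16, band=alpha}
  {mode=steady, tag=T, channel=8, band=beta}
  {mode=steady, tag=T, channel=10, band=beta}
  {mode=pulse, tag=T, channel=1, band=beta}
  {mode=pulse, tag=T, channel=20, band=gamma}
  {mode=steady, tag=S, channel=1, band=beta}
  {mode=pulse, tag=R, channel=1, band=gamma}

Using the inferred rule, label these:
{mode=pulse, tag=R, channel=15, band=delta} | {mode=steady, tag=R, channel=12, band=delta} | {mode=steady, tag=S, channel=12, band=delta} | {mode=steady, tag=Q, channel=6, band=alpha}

Comparing the two groups points to one rule — band is delta.
{mode=pulse, tag=R, channel=15, band=delta} → band is delta → Positive. {mode=steady, tag=R, channel=12, band=delta} → band is delta → Positive. {mode=steady, tag=S, channel=12, band=delta} → band is delta → Positive. {mode=steady, tag=Q, channel=6, band=alpha} → band is alpha → Negative.

Positive, Positive, Positive, Negative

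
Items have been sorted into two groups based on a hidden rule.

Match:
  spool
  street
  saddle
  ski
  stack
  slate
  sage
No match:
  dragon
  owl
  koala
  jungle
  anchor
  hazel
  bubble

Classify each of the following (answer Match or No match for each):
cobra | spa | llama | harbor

The pattern is that an item is 'Match' exactly when: contains 's'.
cobra: no 's' — does not satisfy this, so No match.
spa: has 's' — checks out, so Match.
llama: no 's' — does not satisfy this, so No match.
harbor: no 's' — does not satisfy this, so No match.

No match, Match, No match, No match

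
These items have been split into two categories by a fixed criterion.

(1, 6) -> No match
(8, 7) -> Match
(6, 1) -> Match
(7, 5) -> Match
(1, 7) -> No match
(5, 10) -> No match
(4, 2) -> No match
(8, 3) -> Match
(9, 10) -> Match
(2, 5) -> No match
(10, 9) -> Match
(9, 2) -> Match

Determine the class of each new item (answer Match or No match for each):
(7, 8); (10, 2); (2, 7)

The classifier is using: first ≥ 6.

Match, Match, No match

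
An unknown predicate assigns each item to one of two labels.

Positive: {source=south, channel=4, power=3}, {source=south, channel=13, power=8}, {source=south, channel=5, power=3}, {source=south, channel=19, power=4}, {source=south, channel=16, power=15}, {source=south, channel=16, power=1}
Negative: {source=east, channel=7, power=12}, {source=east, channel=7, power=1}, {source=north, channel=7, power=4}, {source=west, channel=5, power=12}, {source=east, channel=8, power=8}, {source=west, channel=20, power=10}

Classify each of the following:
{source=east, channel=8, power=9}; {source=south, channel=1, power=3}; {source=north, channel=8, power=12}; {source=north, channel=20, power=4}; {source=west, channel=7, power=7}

Rule: source is south. This holds for each 'Positive' example and fails for each 'Negative' one.
{source=east, channel=8, power=9}: source is east, does not fit → Negative.
{source=south, channel=1, power=3}: source is south, has this property → Positive.
{source=north, channel=8, power=12}: source is north, does not fit → Negative.
{source=north, channel=20, power=4}: source is north, does not fit → Negative.
{source=west, channel=7, power=7}: source is west, does not fit → Negative.

Negative, Positive, Negative, Negative, Negative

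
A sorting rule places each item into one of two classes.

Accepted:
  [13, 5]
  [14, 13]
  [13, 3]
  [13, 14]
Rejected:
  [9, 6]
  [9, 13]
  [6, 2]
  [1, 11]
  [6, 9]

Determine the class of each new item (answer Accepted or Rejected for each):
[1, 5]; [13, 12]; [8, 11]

Every 'Accepted' example satisfies: first ≥ 11. None of the 'Rejected' examples do.
[1, 5]: first 1, lacks this property → Rejected. [13, 12]: first 13, satisfies this → Accepted. [8, 11]: first 8, lacks this property → Rejected.

Rejected, Accepted, Rejected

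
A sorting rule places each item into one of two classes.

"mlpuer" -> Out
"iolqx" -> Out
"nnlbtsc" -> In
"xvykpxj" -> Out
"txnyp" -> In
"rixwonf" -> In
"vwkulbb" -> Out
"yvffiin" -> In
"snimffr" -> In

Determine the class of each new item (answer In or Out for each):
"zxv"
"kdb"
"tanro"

The distinguishing property — contains 'n' — holds for all the 'In' cases and none of the 'Out' cases.
"zxv": no 'n', does not satisfy this → Out.
"kdb": no 'n', does not satisfy this → Out.
"tanro": has 'n', passes → In.

Out, Out, In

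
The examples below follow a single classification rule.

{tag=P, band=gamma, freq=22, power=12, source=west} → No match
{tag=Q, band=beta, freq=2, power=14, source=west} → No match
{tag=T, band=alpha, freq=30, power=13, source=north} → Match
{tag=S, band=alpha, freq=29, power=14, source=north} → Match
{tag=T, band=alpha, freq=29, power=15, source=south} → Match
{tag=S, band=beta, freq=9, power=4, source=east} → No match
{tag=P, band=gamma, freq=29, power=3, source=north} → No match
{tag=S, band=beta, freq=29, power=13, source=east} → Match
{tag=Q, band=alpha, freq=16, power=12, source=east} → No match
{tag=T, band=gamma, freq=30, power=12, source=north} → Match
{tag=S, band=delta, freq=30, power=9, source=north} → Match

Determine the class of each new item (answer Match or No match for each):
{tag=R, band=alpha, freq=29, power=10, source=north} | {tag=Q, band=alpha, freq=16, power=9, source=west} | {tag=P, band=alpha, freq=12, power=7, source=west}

Match, No match, No match

Rule: power ≥ 4 AND freq ≥ 29. This holds for each 'Match' example and fails for each 'No match' one.
{tag=R, band=alpha, freq=29, power=10, source=north} → power = 10, freq = 29 → Match. {tag=Q, band=alpha, freq=16, power=9, source=west} → power = 9, freq = 16 → No match. {tag=P, band=alpha, freq=12, power=7, source=west} → power = 7, freq = 12 → No match.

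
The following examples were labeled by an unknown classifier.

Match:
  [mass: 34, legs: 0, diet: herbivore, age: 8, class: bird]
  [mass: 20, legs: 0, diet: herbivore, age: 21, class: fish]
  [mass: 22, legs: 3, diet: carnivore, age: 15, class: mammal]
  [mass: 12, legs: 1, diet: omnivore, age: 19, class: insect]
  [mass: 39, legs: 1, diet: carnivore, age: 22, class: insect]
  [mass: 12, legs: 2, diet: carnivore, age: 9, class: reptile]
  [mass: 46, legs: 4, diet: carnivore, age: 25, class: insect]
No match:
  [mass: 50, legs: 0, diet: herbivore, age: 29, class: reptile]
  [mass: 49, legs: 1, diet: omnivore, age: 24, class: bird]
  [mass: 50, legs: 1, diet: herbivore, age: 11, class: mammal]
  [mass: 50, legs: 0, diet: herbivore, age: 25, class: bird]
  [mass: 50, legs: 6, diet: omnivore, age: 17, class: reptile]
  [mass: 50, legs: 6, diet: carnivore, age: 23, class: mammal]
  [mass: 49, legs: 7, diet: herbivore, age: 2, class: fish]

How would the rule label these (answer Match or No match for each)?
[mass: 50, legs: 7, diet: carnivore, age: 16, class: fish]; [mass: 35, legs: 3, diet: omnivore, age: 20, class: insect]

'Match' ⟺ mass ≤ 46.
[mass: 50, legs: 7, diet: carnivore, age: 16, class: fish] → mass = 50 → No match. [mass: 35, legs: 3, diet: omnivore, age: 20, class: insect] → mass = 35 → Match.

No match, Match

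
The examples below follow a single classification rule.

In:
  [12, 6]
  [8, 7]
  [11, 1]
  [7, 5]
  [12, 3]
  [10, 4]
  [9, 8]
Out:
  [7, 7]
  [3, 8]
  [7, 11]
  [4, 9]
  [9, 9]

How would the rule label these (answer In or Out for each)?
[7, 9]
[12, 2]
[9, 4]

The distinguishing property — first > second — holds for all the 'In' cases and none of the 'Out' cases.

Out, In, In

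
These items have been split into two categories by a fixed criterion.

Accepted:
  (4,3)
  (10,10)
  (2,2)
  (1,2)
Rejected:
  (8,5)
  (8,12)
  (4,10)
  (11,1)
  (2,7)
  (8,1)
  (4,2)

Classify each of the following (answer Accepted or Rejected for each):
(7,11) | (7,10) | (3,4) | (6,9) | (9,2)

Every 'Accepted' example satisfies: |first − second| ≤ 1. None of the 'Rejected' examples do.
(7,11) — |7−11| = 4, hence Rejected.
(7,10) — |7−10| = 3, hence Rejected.
(3,4) — |3−4| = 1, hence Accepted.
(6,9) — |6−9| = 3, hence Rejected.
(9,2) — |9−2| = 7, hence Rejected.

Rejected, Rejected, Accepted, Rejected, Rejected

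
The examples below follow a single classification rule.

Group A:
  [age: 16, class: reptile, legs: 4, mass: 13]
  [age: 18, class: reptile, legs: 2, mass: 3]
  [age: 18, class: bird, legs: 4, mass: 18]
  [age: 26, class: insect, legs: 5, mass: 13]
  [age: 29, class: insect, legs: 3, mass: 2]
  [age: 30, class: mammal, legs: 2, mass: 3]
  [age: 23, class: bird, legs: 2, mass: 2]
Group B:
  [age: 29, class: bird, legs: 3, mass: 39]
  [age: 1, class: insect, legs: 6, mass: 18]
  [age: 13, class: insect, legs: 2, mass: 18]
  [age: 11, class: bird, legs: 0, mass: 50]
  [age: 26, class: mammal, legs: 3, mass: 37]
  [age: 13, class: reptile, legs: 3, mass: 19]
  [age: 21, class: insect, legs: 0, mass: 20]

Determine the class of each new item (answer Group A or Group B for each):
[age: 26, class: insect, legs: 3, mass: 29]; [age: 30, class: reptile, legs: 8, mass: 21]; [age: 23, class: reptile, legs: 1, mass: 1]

Group B, Group B, Group A

Rule: age ≥ 16 AND mass ≤ 18. This holds for each 'Group A' example and fails for each 'Group B' one.
[age: 26, class: insect, legs: 3, mass: 29] → age = 26, mass = 29 → Group B. [age: 30, class: reptile, legs: 8, mass: 21] → age = 30, mass = 21 → Group B. [age: 23, class: reptile, legs: 1, mass: 1] → age = 23, mass = 1 → Group A.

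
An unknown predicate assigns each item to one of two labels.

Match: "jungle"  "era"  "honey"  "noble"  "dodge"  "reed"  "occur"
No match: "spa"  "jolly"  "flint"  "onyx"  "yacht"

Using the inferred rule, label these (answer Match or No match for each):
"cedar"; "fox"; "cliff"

A rule that fits every label: has ≥ 2 vowels — true of each 'Match' example, false of each 'No match' one.
"cedar": 2 vowels — passes, so Match.
"fox": 1 vowel — fails this test, so No match.
"cliff": 1 vowel — fails this test, so No match.

Match, No match, No match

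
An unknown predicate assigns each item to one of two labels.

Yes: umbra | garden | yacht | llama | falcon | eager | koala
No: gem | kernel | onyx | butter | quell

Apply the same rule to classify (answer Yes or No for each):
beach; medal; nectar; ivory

A rule that fits every label: contains 'a' — true of each 'Yes' example, false of each 'No' one.
beach → has 'a' → Yes. medal → has 'a' → Yes. nectar → has 'a' → Yes. ivory → no 'a' → No.

Yes, Yes, Yes, No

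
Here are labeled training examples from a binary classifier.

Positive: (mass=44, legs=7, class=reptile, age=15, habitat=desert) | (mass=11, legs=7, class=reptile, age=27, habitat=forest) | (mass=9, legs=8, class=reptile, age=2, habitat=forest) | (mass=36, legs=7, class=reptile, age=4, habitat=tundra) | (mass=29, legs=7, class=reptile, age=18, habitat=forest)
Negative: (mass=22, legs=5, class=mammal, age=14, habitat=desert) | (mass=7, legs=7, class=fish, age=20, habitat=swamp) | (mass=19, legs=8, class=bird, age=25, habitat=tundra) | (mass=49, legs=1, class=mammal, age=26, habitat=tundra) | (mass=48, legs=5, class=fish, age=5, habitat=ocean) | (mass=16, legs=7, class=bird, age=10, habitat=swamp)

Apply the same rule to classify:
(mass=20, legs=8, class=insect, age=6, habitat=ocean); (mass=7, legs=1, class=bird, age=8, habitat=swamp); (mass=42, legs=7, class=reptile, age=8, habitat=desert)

The distinguishing property — class is reptile — holds for all the 'Positive' cases and none of the 'Negative' cases.
(mass=20, legs=8, class=insect, age=6, habitat=ocean): class is insect — doesn't match, so Negative. (mass=7, legs=1, class=bird, age=8, habitat=swamp): class is bird — doesn't match, so Negative. (mass=42, legs=7, class=reptile, age=8, habitat=desert): class is reptile — passes, so Positive.

Negative, Negative, Positive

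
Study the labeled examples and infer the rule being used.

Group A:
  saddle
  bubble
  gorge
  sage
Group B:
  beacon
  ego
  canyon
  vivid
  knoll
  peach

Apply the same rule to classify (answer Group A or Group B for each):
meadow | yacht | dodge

Group B, Group B, Group A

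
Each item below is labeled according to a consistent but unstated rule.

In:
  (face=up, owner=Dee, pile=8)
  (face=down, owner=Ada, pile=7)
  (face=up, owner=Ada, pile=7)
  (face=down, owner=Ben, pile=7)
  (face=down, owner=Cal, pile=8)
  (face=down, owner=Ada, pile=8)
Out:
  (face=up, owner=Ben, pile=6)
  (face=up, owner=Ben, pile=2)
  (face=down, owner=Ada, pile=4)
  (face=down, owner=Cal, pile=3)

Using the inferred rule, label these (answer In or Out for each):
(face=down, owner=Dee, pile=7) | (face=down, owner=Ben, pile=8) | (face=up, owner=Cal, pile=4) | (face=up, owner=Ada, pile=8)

In, In, Out, In

A rule that fits every label: pile ≥ 7 — true of each 'In' example, false of each 'Out' one.
(face=down, owner=Dee, pile=7): In (pile = 7).
(face=down, owner=Ben, pile=8): In (pile = 8).
(face=up, owner=Cal, pile=4): Out (pile = 4).
(face=up, owner=Ada, pile=8): In (pile = 8).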